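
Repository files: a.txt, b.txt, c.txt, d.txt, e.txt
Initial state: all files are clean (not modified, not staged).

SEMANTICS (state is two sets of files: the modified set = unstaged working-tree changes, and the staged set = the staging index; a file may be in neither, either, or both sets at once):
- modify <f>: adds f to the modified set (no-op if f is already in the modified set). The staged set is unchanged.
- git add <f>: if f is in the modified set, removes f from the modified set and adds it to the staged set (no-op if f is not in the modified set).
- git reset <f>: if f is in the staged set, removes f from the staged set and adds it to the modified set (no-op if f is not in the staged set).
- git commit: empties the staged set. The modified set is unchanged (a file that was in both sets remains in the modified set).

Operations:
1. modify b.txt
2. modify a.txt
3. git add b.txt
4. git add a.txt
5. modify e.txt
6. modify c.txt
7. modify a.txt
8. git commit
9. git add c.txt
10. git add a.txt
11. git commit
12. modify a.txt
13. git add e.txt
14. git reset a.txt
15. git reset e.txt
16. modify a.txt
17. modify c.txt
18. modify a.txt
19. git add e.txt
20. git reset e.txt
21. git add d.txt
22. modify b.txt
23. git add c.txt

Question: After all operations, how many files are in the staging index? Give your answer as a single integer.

After op 1 (modify b.txt): modified={b.txt} staged={none}
After op 2 (modify a.txt): modified={a.txt, b.txt} staged={none}
After op 3 (git add b.txt): modified={a.txt} staged={b.txt}
After op 4 (git add a.txt): modified={none} staged={a.txt, b.txt}
After op 5 (modify e.txt): modified={e.txt} staged={a.txt, b.txt}
After op 6 (modify c.txt): modified={c.txt, e.txt} staged={a.txt, b.txt}
After op 7 (modify a.txt): modified={a.txt, c.txt, e.txt} staged={a.txt, b.txt}
After op 8 (git commit): modified={a.txt, c.txt, e.txt} staged={none}
After op 9 (git add c.txt): modified={a.txt, e.txt} staged={c.txt}
After op 10 (git add a.txt): modified={e.txt} staged={a.txt, c.txt}
After op 11 (git commit): modified={e.txt} staged={none}
After op 12 (modify a.txt): modified={a.txt, e.txt} staged={none}
After op 13 (git add e.txt): modified={a.txt} staged={e.txt}
After op 14 (git reset a.txt): modified={a.txt} staged={e.txt}
After op 15 (git reset e.txt): modified={a.txt, e.txt} staged={none}
After op 16 (modify a.txt): modified={a.txt, e.txt} staged={none}
After op 17 (modify c.txt): modified={a.txt, c.txt, e.txt} staged={none}
After op 18 (modify a.txt): modified={a.txt, c.txt, e.txt} staged={none}
After op 19 (git add e.txt): modified={a.txt, c.txt} staged={e.txt}
After op 20 (git reset e.txt): modified={a.txt, c.txt, e.txt} staged={none}
After op 21 (git add d.txt): modified={a.txt, c.txt, e.txt} staged={none}
After op 22 (modify b.txt): modified={a.txt, b.txt, c.txt, e.txt} staged={none}
After op 23 (git add c.txt): modified={a.txt, b.txt, e.txt} staged={c.txt}
Final staged set: {c.txt} -> count=1

Answer: 1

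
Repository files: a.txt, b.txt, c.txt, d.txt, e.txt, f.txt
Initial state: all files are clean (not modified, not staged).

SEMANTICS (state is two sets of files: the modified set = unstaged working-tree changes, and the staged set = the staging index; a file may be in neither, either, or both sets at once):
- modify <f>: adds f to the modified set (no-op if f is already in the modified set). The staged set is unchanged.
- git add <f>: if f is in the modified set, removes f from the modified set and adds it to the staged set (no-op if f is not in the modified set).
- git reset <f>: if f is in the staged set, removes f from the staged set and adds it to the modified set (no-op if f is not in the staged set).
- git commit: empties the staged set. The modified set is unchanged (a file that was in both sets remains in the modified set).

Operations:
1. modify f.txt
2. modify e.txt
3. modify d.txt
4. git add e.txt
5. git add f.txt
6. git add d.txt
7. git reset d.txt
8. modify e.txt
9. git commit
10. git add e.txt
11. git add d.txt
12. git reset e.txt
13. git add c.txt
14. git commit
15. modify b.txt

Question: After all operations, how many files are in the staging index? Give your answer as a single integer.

After op 1 (modify f.txt): modified={f.txt} staged={none}
After op 2 (modify e.txt): modified={e.txt, f.txt} staged={none}
After op 3 (modify d.txt): modified={d.txt, e.txt, f.txt} staged={none}
After op 4 (git add e.txt): modified={d.txt, f.txt} staged={e.txt}
After op 5 (git add f.txt): modified={d.txt} staged={e.txt, f.txt}
After op 6 (git add d.txt): modified={none} staged={d.txt, e.txt, f.txt}
After op 7 (git reset d.txt): modified={d.txt} staged={e.txt, f.txt}
After op 8 (modify e.txt): modified={d.txt, e.txt} staged={e.txt, f.txt}
After op 9 (git commit): modified={d.txt, e.txt} staged={none}
After op 10 (git add e.txt): modified={d.txt} staged={e.txt}
After op 11 (git add d.txt): modified={none} staged={d.txt, e.txt}
After op 12 (git reset e.txt): modified={e.txt} staged={d.txt}
After op 13 (git add c.txt): modified={e.txt} staged={d.txt}
After op 14 (git commit): modified={e.txt} staged={none}
After op 15 (modify b.txt): modified={b.txt, e.txt} staged={none}
Final staged set: {none} -> count=0

Answer: 0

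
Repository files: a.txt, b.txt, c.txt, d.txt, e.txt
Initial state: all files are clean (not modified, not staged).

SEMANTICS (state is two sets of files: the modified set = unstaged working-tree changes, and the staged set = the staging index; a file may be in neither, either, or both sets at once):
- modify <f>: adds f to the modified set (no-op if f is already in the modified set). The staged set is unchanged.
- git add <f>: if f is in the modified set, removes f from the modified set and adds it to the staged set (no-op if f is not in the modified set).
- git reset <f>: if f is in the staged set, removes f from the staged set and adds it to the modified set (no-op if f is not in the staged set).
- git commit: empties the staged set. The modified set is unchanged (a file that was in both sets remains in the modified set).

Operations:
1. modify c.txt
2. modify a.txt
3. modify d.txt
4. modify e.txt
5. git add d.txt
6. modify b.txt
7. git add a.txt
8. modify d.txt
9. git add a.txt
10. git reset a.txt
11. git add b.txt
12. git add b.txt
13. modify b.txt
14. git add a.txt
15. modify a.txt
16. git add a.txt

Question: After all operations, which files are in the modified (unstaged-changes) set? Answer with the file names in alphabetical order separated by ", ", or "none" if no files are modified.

After op 1 (modify c.txt): modified={c.txt} staged={none}
After op 2 (modify a.txt): modified={a.txt, c.txt} staged={none}
After op 3 (modify d.txt): modified={a.txt, c.txt, d.txt} staged={none}
After op 4 (modify e.txt): modified={a.txt, c.txt, d.txt, e.txt} staged={none}
After op 5 (git add d.txt): modified={a.txt, c.txt, e.txt} staged={d.txt}
After op 6 (modify b.txt): modified={a.txt, b.txt, c.txt, e.txt} staged={d.txt}
After op 7 (git add a.txt): modified={b.txt, c.txt, e.txt} staged={a.txt, d.txt}
After op 8 (modify d.txt): modified={b.txt, c.txt, d.txt, e.txt} staged={a.txt, d.txt}
After op 9 (git add a.txt): modified={b.txt, c.txt, d.txt, e.txt} staged={a.txt, d.txt}
After op 10 (git reset a.txt): modified={a.txt, b.txt, c.txt, d.txt, e.txt} staged={d.txt}
After op 11 (git add b.txt): modified={a.txt, c.txt, d.txt, e.txt} staged={b.txt, d.txt}
After op 12 (git add b.txt): modified={a.txt, c.txt, d.txt, e.txt} staged={b.txt, d.txt}
After op 13 (modify b.txt): modified={a.txt, b.txt, c.txt, d.txt, e.txt} staged={b.txt, d.txt}
After op 14 (git add a.txt): modified={b.txt, c.txt, d.txt, e.txt} staged={a.txt, b.txt, d.txt}
After op 15 (modify a.txt): modified={a.txt, b.txt, c.txt, d.txt, e.txt} staged={a.txt, b.txt, d.txt}
After op 16 (git add a.txt): modified={b.txt, c.txt, d.txt, e.txt} staged={a.txt, b.txt, d.txt}

Answer: b.txt, c.txt, d.txt, e.txt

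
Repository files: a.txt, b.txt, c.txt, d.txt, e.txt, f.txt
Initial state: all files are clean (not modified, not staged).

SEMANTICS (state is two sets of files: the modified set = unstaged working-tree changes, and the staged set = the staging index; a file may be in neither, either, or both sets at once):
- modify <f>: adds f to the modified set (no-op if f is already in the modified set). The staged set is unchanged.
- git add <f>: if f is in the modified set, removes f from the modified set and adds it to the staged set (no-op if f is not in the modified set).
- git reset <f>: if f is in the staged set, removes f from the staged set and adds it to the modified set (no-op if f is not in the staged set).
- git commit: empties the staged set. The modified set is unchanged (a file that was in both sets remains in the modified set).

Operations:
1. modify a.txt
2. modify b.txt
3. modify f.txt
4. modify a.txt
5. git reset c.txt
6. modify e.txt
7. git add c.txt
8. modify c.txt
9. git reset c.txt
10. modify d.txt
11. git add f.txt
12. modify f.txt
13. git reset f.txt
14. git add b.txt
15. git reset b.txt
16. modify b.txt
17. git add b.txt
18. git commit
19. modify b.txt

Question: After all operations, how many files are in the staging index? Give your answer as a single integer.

Answer: 0

Derivation:
After op 1 (modify a.txt): modified={a.txt} staged={none}
After op 2 (modify b.txt): modified={a.txt, b.txt} staged={none}
After op 3 (modify f.txt): modified={a.txt, b.txt, f.txt} staged={none}
After op 4 (modify a.txt): modified={a.txt, b.txt, f.txt} staged={none}
After op 5 (git reset c.txt): modified={a.txt, b.txt, f.txt} staged={none}
After op 6 (modify e.txt): modified={a.txt, b.txt, e.txt, f.txt} staged={none}
After op 7 (git add c.txt): modified={a.txt, b.txt, e.txt, f.txt} staged={none}
After op 8 (modify c.txt): modified={a.txt, b.txt, c.txt, e.txt, f.txt} staged={none}
After op 9 (git reset c.txt): modified={a.txt, b.txt, c.txt, e.txt, f.txt} staged={none}
After op 10 (modify d.txt): modified={a.txt, b.txt, c.txt, d.txt, e.txt, f.txt} staged={none}
After op 11 (git add f.txt): modified={a.txt, b.txt, c.txt, d.txt, e.txt} staged={f.txt}
After op 12 (modify f.txt): modified={a.txt, b.txt, c.txt, d.txt, e.txt, f.txt} staged={f.txt}
After op 13 (git reset f.txt): modified={a.txt, b.txt, c.txt, d.txt, e.txt, f.txt} staged={none}
After op 14 (git add b.txt): modified={a.txt, c.txt, d.txt, e.txt, f.txt} staged={b.txt}
After op 15 (git reset b.txt): modified={a.txt, b.txt, c.txt, d.txt, e.txt, f.txt} staged={none}
After op 16 (modify b.txt): modified={a.txt, b.txt, c.txt, d.txt, e.txt, f.txt} staged={none}
After op 17 (git add b.txt): modified={a.txt, c.txt, d.txt, e.txt, f.txt} staged={b.txt}
After op 18 (git commit): modified={a.txt, c.txt, d.txt, e.txt, f.txt} staged={none}
After op 19 (modify b.txt): modified={a.txt, b.txt, c.txt, d.txt, e.txt, f.txt} staged={none}
Final staged set: {none} -> count=0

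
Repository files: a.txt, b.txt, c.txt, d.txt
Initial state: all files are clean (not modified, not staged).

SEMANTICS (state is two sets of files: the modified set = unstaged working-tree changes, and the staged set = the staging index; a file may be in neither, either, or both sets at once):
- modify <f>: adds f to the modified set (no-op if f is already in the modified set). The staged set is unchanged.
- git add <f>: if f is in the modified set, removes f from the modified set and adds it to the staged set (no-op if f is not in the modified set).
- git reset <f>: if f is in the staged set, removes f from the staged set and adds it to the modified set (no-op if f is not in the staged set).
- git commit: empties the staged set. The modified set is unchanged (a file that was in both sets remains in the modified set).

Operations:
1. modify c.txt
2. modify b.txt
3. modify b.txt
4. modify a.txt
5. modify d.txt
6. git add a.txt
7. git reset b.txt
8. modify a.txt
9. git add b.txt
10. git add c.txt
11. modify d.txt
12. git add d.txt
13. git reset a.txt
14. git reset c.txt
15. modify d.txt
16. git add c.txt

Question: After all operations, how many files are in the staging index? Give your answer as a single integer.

After op 1 (modify c.txt): modified={c.txt} staged={none}
After op 2 (modify b.txt): modified={b.txt, c.txt} staged={none}
After op 3 (modify b.txt): modified={b.txt, c.txt} staged={none}
After op 4 (modify a.txt): modified={a.txt, b.txt, c.txt} staged={none}
After op 5 (modify d.txt): modified={a.txt, b.txt, c.txt, d.txt} staged={none}
After op 6 (git add a.txt): modified={b.txt, c.txt, d.txt} staged={a.txt}
After op 7 (git reset b.txt): modified={b.txt, c.txt, d.txt} staged={a.txt}
After op 8 (modify a.txt): modified={a.txt, b.txt, c.txt, d.txt} staged={a.txt}
After op 9 (git add b.txt): modified={a.txt, c.txt, d.txt} staged={a.txt, b.txt}
After op 10 (git add c.txt): modified={a.txt, d.txt} staged={a.txt, b.txt, c.txt}
After op 11 (modify d.txt): modified={a.txt, d.txt} staged={a.txt, b.txt, c.txt}
After op 12 (git add d.txt): modified={a.txt} staged={a.txt, b.txt, c.txt, d.txt}
After op 13 (git reset a.txt): modified={a.txt} staged={b.txt, c.txt, d.txt}
After op 14 (git reset c.txt): modified={a.txt, c.txt} staged={b.txt, d.txt}
After op 15 (modify d.txt): modified={a.txt, c.txt, d.txt} staged={b.txt, d.txt}
After op 16 (git add c.txt): modified={a.txt, d.txt} staged={b.txt, c.txt, d.txt}
Final staged set: {b.txt, c.txt, d.txt} -> count=3

Answer: 3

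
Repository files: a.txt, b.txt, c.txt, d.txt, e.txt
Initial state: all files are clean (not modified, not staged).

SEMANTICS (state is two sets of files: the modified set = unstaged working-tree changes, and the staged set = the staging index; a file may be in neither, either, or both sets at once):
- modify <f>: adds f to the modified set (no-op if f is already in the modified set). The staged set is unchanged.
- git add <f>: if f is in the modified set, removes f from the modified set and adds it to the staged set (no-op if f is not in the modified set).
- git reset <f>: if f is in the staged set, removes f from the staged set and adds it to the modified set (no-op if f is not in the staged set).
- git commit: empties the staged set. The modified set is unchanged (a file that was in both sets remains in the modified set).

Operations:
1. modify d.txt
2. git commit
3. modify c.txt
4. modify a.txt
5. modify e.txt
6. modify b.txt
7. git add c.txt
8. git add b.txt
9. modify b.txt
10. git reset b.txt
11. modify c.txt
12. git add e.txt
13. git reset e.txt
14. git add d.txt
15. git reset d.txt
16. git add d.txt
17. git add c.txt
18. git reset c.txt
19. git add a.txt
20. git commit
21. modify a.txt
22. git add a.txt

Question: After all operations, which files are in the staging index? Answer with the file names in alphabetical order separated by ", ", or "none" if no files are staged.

Answer: a.txt

Derivation:
After op 1 (modify d.txt): modified={d.txt} staged={none}
After op 2 (git commit): modified={d.txt} staged={none}
After op 3 (modify c.txt): modified={c.txt, d.txt} staged={none}
After op 4 (modify a.txt): modified={a.txt, c.txt, d.txt} staged={none}
After op 5 (modify e.txt): modified={a.txt, c.txt, d.txt, e.txt} staged={none}
After op 6 (modify b.txt): modified={a.txt, b.txt, c.txt, d.txt, e.txt} staged={none}
After op 7 (git add c.txt): modified={a.txt, b.txt, d.txt, e.txt} staged={c.txt}
After op 8 (git add b.txt): modified={a.txt, d.txt, e.txt} staged={b.txt, c.txt}
After op 9 (modify b.txt): modified={a.txt, b.txt, d.txt, e.txt} staged={b.txt, c.txt}
After op 10 (git reset b.txt): modified={a.txt, b.txt, d.txt, e.txt} staged={c.txt}
After op 11 (modify c.txt): modified={a.txt, b.txt, c.txt, d.txt, e.txt} staged={c.txt}
After op 12 (git add e.txt): modified={a.txt, b.txt, c.txt, d.txt} staged={c.txt, e.txt}
After op 13 (git reset e.txt): modified={a.txt, b.txt, c.txt, d.txt, e.txt} staged={c.txt}
After op 14 (git add d.txt): modified={a.txt, b.txt, c.txt, e.txt} staged={c.txt, d.txt}
After op 15 (git reset d.txt): modified={a.txt, b.txt, c.txt, d.txt, e.txt} staged={c.txt}
After op 16 (git add d.txt): modified={a.txt, b.txt, c.txt, e.txt} staged={c.txt, d.txt}
After op 17 (git add c.txt): modified={a.txt, b.txt, e.txt} staged={c.txt, d.txt}
After op 18 (git reset c.txt): modified={a.txt, b.txt, c.txt, e.txt} staged={d.txt}
After op 19 (git add a.txt): modified={b.txt, c.txt, e.txt} staged={a.txt, d.txt}
After op 20 (git commit): modified={b.txt, c.txt, e.txt} staged={none}
After op 21 (modify a.txt): modified={a.txt, b.txt, c.txt, e.txt} staged={none}
After op 22 (git add a.txt): modified={b.txt, c.txt, e.txt} staged={a.txt}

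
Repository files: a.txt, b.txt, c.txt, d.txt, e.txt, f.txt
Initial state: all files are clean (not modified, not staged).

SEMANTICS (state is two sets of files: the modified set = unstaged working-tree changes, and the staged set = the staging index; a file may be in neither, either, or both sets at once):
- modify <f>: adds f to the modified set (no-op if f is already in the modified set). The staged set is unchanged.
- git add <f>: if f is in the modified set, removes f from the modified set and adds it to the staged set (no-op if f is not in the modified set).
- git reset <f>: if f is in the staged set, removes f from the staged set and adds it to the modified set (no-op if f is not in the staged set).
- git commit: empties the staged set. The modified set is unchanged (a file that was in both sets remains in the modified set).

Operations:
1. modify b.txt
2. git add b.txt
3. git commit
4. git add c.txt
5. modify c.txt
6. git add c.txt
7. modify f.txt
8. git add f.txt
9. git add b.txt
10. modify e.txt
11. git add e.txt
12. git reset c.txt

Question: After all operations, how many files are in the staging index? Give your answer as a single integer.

Answer: 2

Derivation:
After op 1 (modify b.txt): modified={b.txt} staged={none}
After op 2 (git add b.txt): modified={none} staged={b.txt}
After op 3 (git commit): modified={none} staged={none}
After op 4 (git add c.txt): modified={none} staged={none}
After op 5 (modify c.txt): modified={c.txt} staged={none}
After op 6 (git add c.txt): modified={none} staged={c.txt}
After op 7 (modify f.txt): modified={f.txt} staged={c.txt}
After op 8 (git add f.txt): modified={none} staged={c.txt, f.txt}
After op 9 (git add b.txt): modified={none} staged={c.txt, f.txt}
After op 10 (modify e.txt): modified={e.txt} staged={c.txt, f.txt}
After op 11 (git add e.txt): modified={none} staged={c.txt, e.txt, f.txt}
After op 12 (git reset c.txt): modified={c.txt} staged={e.txt, f.txt}
Final staged set: {e.txt, f.txt} -> count=2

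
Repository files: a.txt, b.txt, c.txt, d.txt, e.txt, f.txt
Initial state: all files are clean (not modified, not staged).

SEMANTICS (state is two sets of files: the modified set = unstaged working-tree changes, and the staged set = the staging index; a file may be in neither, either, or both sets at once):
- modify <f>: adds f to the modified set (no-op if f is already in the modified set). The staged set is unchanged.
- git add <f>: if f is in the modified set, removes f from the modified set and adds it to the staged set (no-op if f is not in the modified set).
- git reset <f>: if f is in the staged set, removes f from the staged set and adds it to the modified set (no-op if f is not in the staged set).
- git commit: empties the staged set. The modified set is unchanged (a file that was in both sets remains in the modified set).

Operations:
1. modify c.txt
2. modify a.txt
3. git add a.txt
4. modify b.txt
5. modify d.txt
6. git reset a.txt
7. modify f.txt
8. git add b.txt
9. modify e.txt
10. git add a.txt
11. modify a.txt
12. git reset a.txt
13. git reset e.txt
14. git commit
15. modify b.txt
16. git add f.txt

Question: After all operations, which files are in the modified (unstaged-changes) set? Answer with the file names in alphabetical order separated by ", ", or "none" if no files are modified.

Answer: a.txt, b.txt, c.txt, d.txt, e.txt

Derivation:
After op 1 (modify c.txt): modified={c.txt} staged={none}
After op 2 (modify a.txt): modified={a.txt, c.txt} staged={none}
After op 3 (git add a.txt): modified={c.txt} staged={a.txt}
After op 4 (modify b.txt): modified={b.txt, c.txt} staged={a.txt}
After op 5 (modify d.txt): modified={b.txt, c.txt, d.txt} staged={a.txt}
After op 6 (git reset a.txt): modified={a.txt, b.txt, c.txt, d.txt} staged={none}
After op 7 (modify f.txt): modified={a.txt, b.txt, c.txt, d.txt, f.txt} staged={none}
After op 8 (git add b.txt): modified={a.txt, c.txt, d.txt, f.txt} staged={b.txt}
After op 9 (modify e.txt): modified={a.txt, c.txt, d.txt, e.txt, f.txt} staged={b.txt}
After op 10 (git add a.txt): modified={c.txt, d.txt, e.txt, f.txt} staged={a.txt, b.txt}
After op 11 (modify a.txt): modified={a.txt, c.txt, d.txt, e.txt, f.txt} staged={a.txt, b.txt}
After op 12 (git reset a.txt): modified={a.txt, c.txt, d.txt, e.txt, f.txt} staged={b.txt}
After op 13 (git reset e.txt): modified={a.txt, c.txt, d.txt, e.txt, f.txt} staged={b.txt}
After op 14 (git commit): modified={a.txt, c.txt, d.txt, e.txt, f.txt} staged={none}
After op 15 (modify b.txt): modified={a.txt, b.txt, c.txt, d.txt, e.txt, f.txt} staged={none}
After op 16 (git add f.txt): modified={a.txt, b.txt, c.txt, d.txt, e.txt} staged={f.txt}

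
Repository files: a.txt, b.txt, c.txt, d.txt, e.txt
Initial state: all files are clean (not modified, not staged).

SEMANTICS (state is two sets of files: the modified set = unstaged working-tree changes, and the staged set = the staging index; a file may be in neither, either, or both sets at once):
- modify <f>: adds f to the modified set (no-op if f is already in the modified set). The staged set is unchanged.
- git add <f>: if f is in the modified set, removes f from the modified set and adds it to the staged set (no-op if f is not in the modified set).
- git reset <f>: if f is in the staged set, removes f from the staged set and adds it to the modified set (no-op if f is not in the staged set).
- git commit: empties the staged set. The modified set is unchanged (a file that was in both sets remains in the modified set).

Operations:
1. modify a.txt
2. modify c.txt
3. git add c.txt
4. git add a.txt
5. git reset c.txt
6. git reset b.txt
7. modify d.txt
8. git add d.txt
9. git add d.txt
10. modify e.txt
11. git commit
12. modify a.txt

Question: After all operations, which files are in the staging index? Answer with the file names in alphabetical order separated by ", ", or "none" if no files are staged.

After op 1 (modify a.txt): modified={a.txt} staged={none}
After op 2 (modify c.txt): modified={a.txt, c.txt} staged={none}
After op 3 (git add c.txt): modified={a.txt} staged={c.txt}
After op 4 (git add a.txt): modified={none} staged={a.txt, c.txt}
After op 5 (git reset c.txt): modified={c.txt} staged={a.txt}
After op 6 (git reset b.txt): modified={c.txt} staged={a.txt}
After op 7 (modify d.txt): modified={c.txt, d.txt} staged={a.txt}
After op 8 (git add d.txt): modified={c.txt} staged={a.txt, d.txt}
After op 9 (git add d.txt): modified={c.txt} staged={a.txt, d.txt}
After op 10 (modify e.txt): modified={c.txt, e.txt} staged={a.txt, d.txt}
After op 11 (git commit): modified={c.txt, e.txt} staged={none}
After op 12 (modify a.txt): modified={a.txt, c.txt, e.txt} staged={none}

Answer: none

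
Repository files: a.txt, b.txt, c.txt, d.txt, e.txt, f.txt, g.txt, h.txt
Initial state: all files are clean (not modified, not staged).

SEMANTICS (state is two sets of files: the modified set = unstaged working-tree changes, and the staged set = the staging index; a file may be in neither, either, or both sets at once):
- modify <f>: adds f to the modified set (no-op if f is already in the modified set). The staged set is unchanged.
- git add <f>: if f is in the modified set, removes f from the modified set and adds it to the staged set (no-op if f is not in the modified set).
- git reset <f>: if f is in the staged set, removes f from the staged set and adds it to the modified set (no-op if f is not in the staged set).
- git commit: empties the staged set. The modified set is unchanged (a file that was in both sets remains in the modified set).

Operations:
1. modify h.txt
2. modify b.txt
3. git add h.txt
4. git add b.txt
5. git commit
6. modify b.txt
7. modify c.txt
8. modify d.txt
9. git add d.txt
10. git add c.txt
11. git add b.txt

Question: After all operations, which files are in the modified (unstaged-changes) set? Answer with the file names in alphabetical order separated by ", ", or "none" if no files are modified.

After op 1 (modify h.txt): modified={h.txt} staged={none}
After op 2 (modify b.txt): modified={b.txt, h.txt} staged={none}
After op 3 (git add h.txt): modified={b.txt} staged={h.txt}
After op 4 (git add b.txt): modified={none} staged={b.txt, h.txt}
After op 5 (git commit): modified={none} staged={none}
After op 6 (modify b.txt): modified={b.txt} staged={none}
After op 7 (modify c.txt): modified={b.txt, c.txt} staged={none}
After op 8 (modify d.txt): modified={b.txt, c.txt, d.txt} staged={none}
After op 9 (git add d.txt): modified={b.txt, c.txt} staged={d.txt}
After op 10 (git add c.txt): modified={b.txt} staged={c.txt, d.txt}
After op 11 (git add b.txt): modified={none} staged={b.txt, c.txt, d.txt}

Answer: none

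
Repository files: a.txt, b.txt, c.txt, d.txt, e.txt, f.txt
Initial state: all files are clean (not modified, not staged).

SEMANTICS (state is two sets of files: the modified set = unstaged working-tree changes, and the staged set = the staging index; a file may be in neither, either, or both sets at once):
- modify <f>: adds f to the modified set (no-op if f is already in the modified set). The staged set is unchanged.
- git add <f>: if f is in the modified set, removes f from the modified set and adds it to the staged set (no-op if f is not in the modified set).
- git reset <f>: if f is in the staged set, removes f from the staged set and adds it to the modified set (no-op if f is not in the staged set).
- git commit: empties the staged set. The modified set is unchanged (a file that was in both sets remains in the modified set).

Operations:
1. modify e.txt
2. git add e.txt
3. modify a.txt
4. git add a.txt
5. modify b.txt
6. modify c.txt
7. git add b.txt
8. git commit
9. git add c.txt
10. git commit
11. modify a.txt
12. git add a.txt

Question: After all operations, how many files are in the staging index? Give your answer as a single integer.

After op 1 (modify e.txt): modified={e.txt} staged={none}
After op 2 (git add e.txt): modified={none} staged={e.txt}
After op 3 (modify a.txt): modified={a.txt} staged={e.txt}
After op 4 (git add a.txt): modified={none} staged={a.txt, e.txt}
After op 5 (modify b.txt): modified={b.txt} staged={a.txt, e.txt}
After op 6 (modify c.txt): modified={b.txt, c.txt} staged={a.txt, e.txt}
After op 7 (git add b.txt): modified={c.txt} staged={a.txt, b.txt, e.txt}
After op 8 (git commit): modified={c.txt} staged={none}
After op 9 (git add c.txt): modified={none} staged={c.txt}
After op 10 (git commit): modified={none} staged={none}
After op 11 (modify a.txt): modified={a.txt} staged={none}
After op 12 (git add a.txt): modified={none} staged={a.txt}
Final staged set: {a.txt} -> count=1

Answer: 1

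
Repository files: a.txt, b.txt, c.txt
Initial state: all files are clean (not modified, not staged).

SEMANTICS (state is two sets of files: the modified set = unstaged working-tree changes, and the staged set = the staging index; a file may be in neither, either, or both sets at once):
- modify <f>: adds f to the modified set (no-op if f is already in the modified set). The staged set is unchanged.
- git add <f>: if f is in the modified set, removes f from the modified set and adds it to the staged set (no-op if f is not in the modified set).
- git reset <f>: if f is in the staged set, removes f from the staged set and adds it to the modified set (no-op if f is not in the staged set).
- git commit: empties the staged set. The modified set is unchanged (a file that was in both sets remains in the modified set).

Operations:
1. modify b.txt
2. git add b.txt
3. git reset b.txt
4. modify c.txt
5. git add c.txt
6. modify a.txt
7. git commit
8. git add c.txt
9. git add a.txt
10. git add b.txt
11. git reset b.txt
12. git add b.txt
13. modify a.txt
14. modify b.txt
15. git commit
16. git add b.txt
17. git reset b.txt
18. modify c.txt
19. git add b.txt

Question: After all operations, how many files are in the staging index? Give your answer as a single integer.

Answer: 1

Derivation:
After op 1 (modify b.txt): modified={b.txt} staged={none}
After op 2 (git add b.txt): modified={none} staged={b.txt}
After op 3 (git reset b.txt): modified={b.txt} staged={none}
After op 4 (modify c.txt): modified={b.txt, c.txt} staged={none}
After op 5 (git add c.txt): modified={b.txt} staged={c.txt}
After op 6 (modify a.txt): modified={a.txt, b.txt} staged={c.txt}
After op 7 (git commit): modified={a.txt, b.txt} staged={none}
After op 8 (git add c.txt): modified={a.txt, b.txt} staged={none}
After op 9 (git add a.txt): modified={b.txt} staged={a.txt}
After op 10 (git add b.txt): modified={none} staged={a.txt, b.txt}
After op 11 (git reset b.txt): modified={b.txt} staged={a.txt}
After op 12 (git add b.txt): modified={none} staged={a.txt, b.txt}
After op 13 (modify a.txt): modified={a.txt} staged={a.txt, b.txt}
After op 14 (modify b.txt): modified={a.txt, b.txt} staged={a.txt, b.txt}
After op 15 (git commit): modified={a.txt, b.txt} staged={none}
After op 16 (git add b.txt): modified={a.txt} staged={b.txt}
After op 17 (git reset b.txt): modified={a.txt, b.txt} staged={none}
After op 18 (modify c.txt): modified={a.txt, b.txt, c.txt} staged={none}
After op 19 (git add b.txt): modified={a.txt, c.txt} staged={b.txt}
Final staged set: {b.txt} -> count=1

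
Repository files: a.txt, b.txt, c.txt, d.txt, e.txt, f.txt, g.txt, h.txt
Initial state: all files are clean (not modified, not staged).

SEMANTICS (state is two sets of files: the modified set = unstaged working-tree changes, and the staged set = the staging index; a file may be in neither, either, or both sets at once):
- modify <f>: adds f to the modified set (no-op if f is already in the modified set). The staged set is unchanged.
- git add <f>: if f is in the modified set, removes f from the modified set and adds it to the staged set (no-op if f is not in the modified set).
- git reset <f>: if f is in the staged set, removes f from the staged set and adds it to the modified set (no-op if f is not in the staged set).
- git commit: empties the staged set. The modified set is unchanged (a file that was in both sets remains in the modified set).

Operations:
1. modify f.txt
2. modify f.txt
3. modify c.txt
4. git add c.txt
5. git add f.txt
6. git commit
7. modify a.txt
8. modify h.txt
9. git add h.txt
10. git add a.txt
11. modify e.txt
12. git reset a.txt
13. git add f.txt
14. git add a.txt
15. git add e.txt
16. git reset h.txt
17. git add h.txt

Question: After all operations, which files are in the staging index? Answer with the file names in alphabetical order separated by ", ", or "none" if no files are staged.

After op 1 (modify f.txt): modified={f.txt} staged={none}
After op 2 (modify f.txt): modified={f.txt} staged={none}
After op 3 (modify c.txt): modified={c.txt, f.txt} staged={none}
After op 4 (git add c.txt): modified={f.txt} staged={c.txt}
After op 5 (git add f.txt): modified={none} staged={c.txt, f.txt}
After op 6 (git commit): modified={none} staged={none}
After op 7 (modify a.txt): modified={a.txt} staged={none}
After op 8 (modify h.txt): modified={a.txt, h.txt} staged={none}
After op 9 (git add h.txt): modified={a.txt} staged={h.txt}
After op 10 (git add a.txt): modified={none} staged={a.txt, h.txt}
After op 11 (modify e.txt): modified={e.txt} staged={a.txt, h.txt}
After op 12 (git reset a.txt): modified={a.txt, e.txt} staged={h.txt}
After op 13 (git add f.txt): modified={a.txt, e.txt} staged={h.txt}
After op 14 (git add a.txt): modified={e.txt} staged={a.txt, h.txt}
After op 15 (git add e.txt): modified={none} staged={a.txt, e.txt, h.txt}
After op 16 (git reset h.txt): modified={h.txt} staged={a.txt, e.txt}
After op 17 (git add h.txt): modified={none} staged={a.txt, e.txt, h.txt}

Answer: a.txt, e.txt, h.txt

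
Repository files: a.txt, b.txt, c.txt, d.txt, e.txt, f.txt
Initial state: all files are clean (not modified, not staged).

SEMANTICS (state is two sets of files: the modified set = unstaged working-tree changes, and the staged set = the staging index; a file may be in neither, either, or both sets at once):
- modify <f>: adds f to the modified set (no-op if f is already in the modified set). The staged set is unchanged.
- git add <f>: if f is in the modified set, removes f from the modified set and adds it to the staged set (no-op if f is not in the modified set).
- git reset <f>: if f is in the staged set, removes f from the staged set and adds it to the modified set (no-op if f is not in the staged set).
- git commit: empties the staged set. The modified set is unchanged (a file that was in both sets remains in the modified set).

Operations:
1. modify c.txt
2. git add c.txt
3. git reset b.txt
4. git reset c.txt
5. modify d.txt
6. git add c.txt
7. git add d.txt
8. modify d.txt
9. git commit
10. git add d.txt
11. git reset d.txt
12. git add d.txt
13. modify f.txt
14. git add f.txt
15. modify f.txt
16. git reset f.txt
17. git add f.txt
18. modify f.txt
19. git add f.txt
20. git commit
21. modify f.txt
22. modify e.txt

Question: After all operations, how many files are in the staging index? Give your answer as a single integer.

After op 1 (modify c.txt): modified={c.txt} staged={none}
After op 2 (git add c.txt): modified={none} staged={c.txt}
After op 3 (git reset b.txt): modified={none} staged={c.txt}
After op 4 (git reset c.txt): modified={c.txt} staged={none}
After op 5 (modify d.txt): modified={c.txt, d.txt} staged={none}
After op 6 (git add c.txt): modified={d.txt} staged={c.txt}
After op 7 (git add d.txt): modified={none} staged={c.txt, d.txt}
After op 8 (modify d.txt): modified={d.txt} staged={c.txt, d.txt}
After op 9 (git commit): modified={d.txt} staged={none}
After op 10 (git add d.txt): modified={none} staged={d.txt}
After op 11 (git reset d.txt): modified={d.txt} staged={none}
After op 12 (git add d.txt): modified={none} staged={d.txt}
After op 13 (modify f.txt): modified={f.txt} staged={d.txt}
After op 14 (git add f.txt): modified={none} staged={d.txt, f.txt}
After op 15 (modify f.txt): modified={f.txt} staged={d.txt, f.txt}
After op 16 (git reset f.txt): modified={f.txt} staged={d.txt}
After op 17 (git add f.txt): modified={none} staged={d.txt, f.txt}
After op 18 (modify f.txt): modified={f.txt} staged={d.txt, f.txt}
After op 19 (git add f.txt): modified={none} staged={d.txt, f.txt}
After op 20 (git commit): modified={none} staged={none}
After op 21 (modify f.txt): modified={f.txt} staged={none}
After op 22 (modify e.txt): modified={e.txt, f.txt} staged={none}
Final staged set: {none} -> count=0

Answer: 0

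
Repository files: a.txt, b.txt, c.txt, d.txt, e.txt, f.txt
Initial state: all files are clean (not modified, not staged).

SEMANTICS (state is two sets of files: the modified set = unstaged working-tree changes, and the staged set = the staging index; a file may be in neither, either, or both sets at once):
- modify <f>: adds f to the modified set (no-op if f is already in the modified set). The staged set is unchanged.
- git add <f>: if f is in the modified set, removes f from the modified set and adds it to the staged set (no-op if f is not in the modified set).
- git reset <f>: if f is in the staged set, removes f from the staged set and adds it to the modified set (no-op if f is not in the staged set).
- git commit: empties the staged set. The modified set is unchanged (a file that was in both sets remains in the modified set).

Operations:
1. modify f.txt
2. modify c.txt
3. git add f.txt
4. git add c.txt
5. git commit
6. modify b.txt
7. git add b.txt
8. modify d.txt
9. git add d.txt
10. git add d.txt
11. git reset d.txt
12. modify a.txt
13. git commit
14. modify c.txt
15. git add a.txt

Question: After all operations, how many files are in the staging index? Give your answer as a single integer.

Answer: 1

Derivation:
After op 1 (modify f.txt): modified={f.txt} staged={none}
After op 2 (modify c.txt): modified={c.txt, f.txt} staged={none}
After op 3 (git add f.txt): modified={c.txt} staged={f.txt}
After op 4 (git add c.txt): modified={none} staged={c.txt, f.txt}
After op 5 (git commit): modified={none} staged={none}
After op 6 (modify b.txt): modified={b.txt} staged={none}
After op 7 (git add b.txt): modified={none} staged={b.txt}
After op 8 (modify d.txt): modified={d.txt} staged={b.txt}
After op 9 (git add d.txt): modified={none} staged={b.txt, d.txt}
After op 10 (git add d.txt): modified={none} staged={b.txt, d.txt}
After op 11 (git reset d.txt): modified={d.txt} staged={b.txt}
After op 12 (modify a.txt): modified={a.txt, d.txt} staged={b.txt}
After op 13 (git commit): modified={a.txt, d.txt} staged={none}
After op 14 (modify c.txt): modified={a.txt, c.txt, d.txt} staged={none}
After op 15 (git add a.txt): modified={c.txt, d.txt} staged={a.txt}
Final staged set: {a.txt} -> count=1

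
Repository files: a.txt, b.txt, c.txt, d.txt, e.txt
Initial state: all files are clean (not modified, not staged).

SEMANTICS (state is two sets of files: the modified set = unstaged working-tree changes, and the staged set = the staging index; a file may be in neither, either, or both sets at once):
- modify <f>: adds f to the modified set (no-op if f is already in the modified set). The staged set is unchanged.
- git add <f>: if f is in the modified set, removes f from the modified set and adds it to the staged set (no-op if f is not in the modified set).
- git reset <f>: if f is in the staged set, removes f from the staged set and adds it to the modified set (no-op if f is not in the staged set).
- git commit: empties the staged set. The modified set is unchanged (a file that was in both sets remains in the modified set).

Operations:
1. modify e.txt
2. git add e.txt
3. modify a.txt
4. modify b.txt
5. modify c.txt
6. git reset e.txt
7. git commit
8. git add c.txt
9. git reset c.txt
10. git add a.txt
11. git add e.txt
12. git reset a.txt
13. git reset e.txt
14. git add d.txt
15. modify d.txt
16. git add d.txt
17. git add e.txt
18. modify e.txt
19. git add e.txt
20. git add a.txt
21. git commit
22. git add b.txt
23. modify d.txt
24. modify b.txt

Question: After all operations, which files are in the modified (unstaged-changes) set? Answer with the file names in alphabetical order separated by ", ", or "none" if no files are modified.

After op 1 (modify e.txt): modified={e.txt} staged={none}
After op 2 (git add e.txt): modified={none} staged={e.txt}
After op 3 (modify a.txt): modified={a.txt} staged={e.txt}
After op 4 (modify b.txt): modified={a.txt, b.txt} staged={e.txt}
After op 5 (modify c.txt): modified={a.txt, b.txt, c.txt} staged={e.txt}
After op 6 (git reset e.txt): modified={a.txt, b.txt, c.txt, e.txt} staged={none}
After op 7 (git commit): modified={a.txt, b.txt, c.txt, e.txt} staged={none}
After op 8 (git add c.txt): modified={a.txt, b.txt, e.txt} staged={c.txt}
After op 9 (git reset c.txt): modified={a.txt, b.txt, c.txt, e.txt} staged={none}
After op 10 (git add a.txt): modified={b.txt, c.txt, e.txt} staged={a.txt}
After op 11 (git add e.txt): modified={b.txt, c.txt} staged={a.txt, e.txt}
After op 12 (git reset a.txt): modified={a.txt, b.txt, c.txt} staged={e.txt}
After op 13 (git reset e.txt): modified={a.txt, b.txt, c.txt, e.txt} staged={none}
After op 14 (git add d.txt): modified={a.txt, b.txt, c.txt, e.txt} staged={none}
After op 15 (modify d.txt): modified={a.txt, b.txt, c.txt, d.txt, e.txt} staged={none}
After op 16 (git add d.txt): modified={a.txt, b.txt, c.txt, e.txt} staged={d.txt}
After op 17 (git add e.txt): modified={a.txt, b.txt, c.txt} staged={d.txt, e.txt}
After op 18 (modify e.txt): modified={a.txt, b.txt, c.txt, e.txt} staged={d.txt, e.txt}
After op 19 (git add e.txt): modified={a.txt, b.txt, c.txt} staged={d.txt, e.txt}
After op 20 (git add a.txt): modified={b.txt, c.txt} staged={a.txt, d.txt, e.txt}
After op 21 (git commit): modified={b.txt, c.txt} staged={none}
After op 22 (git add b.txt): modified={c.txt} staged={b.txt}
After op 23 (modify d.txt): modified={c.txt, d.txt} staged={b.txt}
After op 24 (modify b.txt): modified={b.txt, c.txt, d.txt} staged={b.txt}

Answer: b.txt, c.txt, d.txt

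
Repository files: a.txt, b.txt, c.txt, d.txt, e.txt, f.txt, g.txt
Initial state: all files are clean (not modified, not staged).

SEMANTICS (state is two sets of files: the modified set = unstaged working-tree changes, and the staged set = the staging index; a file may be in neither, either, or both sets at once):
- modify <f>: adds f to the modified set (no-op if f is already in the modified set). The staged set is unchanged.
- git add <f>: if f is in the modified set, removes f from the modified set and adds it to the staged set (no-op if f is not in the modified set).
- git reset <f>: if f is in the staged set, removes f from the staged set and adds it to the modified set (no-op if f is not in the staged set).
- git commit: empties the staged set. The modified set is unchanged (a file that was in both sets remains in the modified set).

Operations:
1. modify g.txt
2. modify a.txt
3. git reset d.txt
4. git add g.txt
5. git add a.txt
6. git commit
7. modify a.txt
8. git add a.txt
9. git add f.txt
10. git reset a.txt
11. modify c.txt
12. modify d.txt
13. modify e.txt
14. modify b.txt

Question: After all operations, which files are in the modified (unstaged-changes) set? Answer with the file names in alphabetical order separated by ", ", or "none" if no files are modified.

Answer: a.txt, b.txt, c.txt, d.txt, e.txt

Derivation:
After op 1 (modify g.txt): modified={g.txt} staged={none}
After op 2 (modify a.txt): modified={a.txt, g.txt} staged={none}
After op 3 (git reset d.txt): modified={a.txt, g.txt} staged={none}
After op 4 (git add g.txt): modified={a.txt} staged={g.txt}
After op 5 (git add a.txt): modified={none} staged={a.txt, g.txt}
After op 6 (git commit): modified={none} staged={none}
After op 7 (modify a.txt): modified={a.txt} staged={none}
After op 8 (git add a.txt): modified={none} staged={a.txt}
After op 9 (git add f.txt): modified={none} staged={a.txt}
After op 10 (git reset a.txt): modified={a.txt} staged={none}
After op 11 (modify c.txt): modified={a.txt, c.txt} staged={none}
After op 12 (modify d.txt): modified={a.txt, c.txt, d.txt} staged={none}
After op 13 (modify e.txt): modified={a.txt, c.txt, d.txt, e.txt} staged={none}
After op 14 (modify b.txt): modified={a.txt, b.txt, c.txt, d.txt, e.txt} staged={none}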